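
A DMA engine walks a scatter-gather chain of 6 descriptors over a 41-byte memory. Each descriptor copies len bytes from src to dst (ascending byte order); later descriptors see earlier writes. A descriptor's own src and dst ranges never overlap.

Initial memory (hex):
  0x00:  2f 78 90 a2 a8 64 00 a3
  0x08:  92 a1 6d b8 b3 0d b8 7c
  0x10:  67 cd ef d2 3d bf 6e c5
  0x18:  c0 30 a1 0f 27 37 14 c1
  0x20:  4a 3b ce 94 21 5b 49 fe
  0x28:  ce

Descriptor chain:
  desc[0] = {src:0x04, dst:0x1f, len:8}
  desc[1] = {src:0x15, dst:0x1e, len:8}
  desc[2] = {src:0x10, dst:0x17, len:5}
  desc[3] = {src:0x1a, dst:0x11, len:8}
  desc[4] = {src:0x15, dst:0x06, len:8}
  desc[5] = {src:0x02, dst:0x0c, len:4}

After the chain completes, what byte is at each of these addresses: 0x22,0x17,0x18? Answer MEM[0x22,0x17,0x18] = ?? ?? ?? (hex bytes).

MEM[0x22,0x17,0x18] = 30 c5 c0

#0 dst[0x1f+8] := {0xa8,0x64,0x00,0xa3,0x92,0xa1,0x6d,0xb8}
#1 dst[0x1e+8] := {0xbf,0x6e,0xc5,0xc0,0x30,0xa1,0x0f,0x27}
#2 dst[0x17+5] := {0x67,0xcd,0xef,0xd2,0x3d}
#3 dst[0x11+8] := {0xd2,0x3d,0x27,0x37,0xbf,0x6e,0xc5,0xc0}
#4 dst[0x06+8] := {0xbf,0x6e,0xc5,0xc0,0xef,0xd2,0x3d,0x27}
#5 dst[0x0c+4] := {0x90,0xa2,0xa8,0x64}
query mem[0x22]=0x30, mem[0x17]=0xc5, mem[0x18]=0xc0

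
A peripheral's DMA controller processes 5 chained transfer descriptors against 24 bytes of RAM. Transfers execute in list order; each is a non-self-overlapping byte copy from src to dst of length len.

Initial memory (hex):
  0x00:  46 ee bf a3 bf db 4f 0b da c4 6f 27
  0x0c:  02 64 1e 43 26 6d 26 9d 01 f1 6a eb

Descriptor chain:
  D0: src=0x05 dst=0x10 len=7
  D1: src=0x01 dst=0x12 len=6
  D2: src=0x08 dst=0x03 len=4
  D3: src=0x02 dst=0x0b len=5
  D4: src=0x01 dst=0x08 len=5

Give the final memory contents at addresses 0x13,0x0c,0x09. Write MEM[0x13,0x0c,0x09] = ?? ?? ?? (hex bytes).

MEM[0x13,0x0c,0x09] = bf 6f bf

#0 dst[0x10+7] := {0xdb,0x4f,0x0b,0xda,0xc4,0x6f,0x27}
#1 dst[0x12+6] := {0xee,0xbf,0xa3,0xbf,0xdb,0x4f}
#2 dst[0x03+4] := {0xda,0xc4,0x6f,0x27}
#3 dst[0x0b+5] := {0xbf,0xda,0xc4,0x6f,0x27}
#4 dst[0x08+5] := {0xee,0xbf,0xda,0xc4,0x6f}
query mem[0x13]=0xbf, mem[0x0c]=0x6f, mem[0x09]=0xbf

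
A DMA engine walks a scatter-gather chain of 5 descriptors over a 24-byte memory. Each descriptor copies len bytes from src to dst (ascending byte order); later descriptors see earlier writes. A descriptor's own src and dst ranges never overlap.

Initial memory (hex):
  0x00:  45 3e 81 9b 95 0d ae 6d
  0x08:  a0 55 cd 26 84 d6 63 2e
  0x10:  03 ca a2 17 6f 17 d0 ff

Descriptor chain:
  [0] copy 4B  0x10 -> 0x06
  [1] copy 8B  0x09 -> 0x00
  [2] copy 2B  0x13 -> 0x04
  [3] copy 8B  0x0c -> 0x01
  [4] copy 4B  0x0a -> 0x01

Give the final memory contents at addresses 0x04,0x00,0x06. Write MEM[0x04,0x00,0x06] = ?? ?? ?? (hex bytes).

MEM[0x04,0x00,0x06] = d6 17 ca

[0] 0x10->0x06 len=4 : 03 ca a2 17
[1] 0x09->0x00 len=8 : 17 cd 26 84 d6 63 2e 03
[2] 0x13->0x04 len=2 : 17 6f
[3] 0x0c->0x01 len=8 : 84 d6 63 2e 03 ca a2 17
[4] 0x0a->0x01 len=4 : cd 26 84 d6
query mem[0x04]=0xd6, mem[0x00]=0x17, mem[0x06]=0xca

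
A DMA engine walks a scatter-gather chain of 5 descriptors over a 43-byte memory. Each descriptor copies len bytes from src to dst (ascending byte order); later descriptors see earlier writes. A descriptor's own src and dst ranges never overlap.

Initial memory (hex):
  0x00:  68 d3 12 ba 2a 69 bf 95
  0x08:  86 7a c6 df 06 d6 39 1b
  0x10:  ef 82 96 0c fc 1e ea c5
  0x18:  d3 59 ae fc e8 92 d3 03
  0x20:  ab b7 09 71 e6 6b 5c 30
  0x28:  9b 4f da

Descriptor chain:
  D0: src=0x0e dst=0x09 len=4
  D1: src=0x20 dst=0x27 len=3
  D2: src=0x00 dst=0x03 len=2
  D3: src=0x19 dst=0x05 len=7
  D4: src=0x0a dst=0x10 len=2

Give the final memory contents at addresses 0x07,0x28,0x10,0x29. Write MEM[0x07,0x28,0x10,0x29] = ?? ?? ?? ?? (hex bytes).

MEM[0x07,0x28,0x10,0x29] = fc b7 d3 09

D0: mem[0x09..0x0c] <- [39 1b ef 82]
D1: mem[0x27..0x29] <- [ab b7 09]
D2: mem[0x03..0x04] <- [68 d3]
D3: mem[0x05..0x0b] <- [59 ae fc e8 92 d3 03]
D4: mem[0x10..0x11] <- [d3 03]
query mem[0x07]=0xfc, mem[0x28]=0xb7, mem[0x10]=0xd3, mem[0x29]=0x09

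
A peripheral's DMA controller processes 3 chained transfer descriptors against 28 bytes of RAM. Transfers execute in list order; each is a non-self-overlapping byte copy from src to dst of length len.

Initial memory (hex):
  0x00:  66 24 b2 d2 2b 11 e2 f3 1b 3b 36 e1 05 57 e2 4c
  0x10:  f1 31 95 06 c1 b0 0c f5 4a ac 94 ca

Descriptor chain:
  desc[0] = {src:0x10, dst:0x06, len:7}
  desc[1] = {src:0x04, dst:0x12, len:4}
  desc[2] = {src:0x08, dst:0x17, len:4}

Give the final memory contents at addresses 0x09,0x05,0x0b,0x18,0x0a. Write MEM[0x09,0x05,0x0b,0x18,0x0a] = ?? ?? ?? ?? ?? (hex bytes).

MEM[0x09,0x05,0x0b,0x18,0x0a] = 06 11 b0 06 c1

  after D0: wrote 7B at 0x06 = f1319506c1b00c
  after D1: wrote 4B at 0x12 = 2b11f131
  after D2: wrote 4B at 0x17 = 9506c1b0
query mem[0x09]=0x06, mem[0x05]=0x11, mem[0x0b]=0xb0, mem[0x18]=0x06, mem[0x0a]=0xc1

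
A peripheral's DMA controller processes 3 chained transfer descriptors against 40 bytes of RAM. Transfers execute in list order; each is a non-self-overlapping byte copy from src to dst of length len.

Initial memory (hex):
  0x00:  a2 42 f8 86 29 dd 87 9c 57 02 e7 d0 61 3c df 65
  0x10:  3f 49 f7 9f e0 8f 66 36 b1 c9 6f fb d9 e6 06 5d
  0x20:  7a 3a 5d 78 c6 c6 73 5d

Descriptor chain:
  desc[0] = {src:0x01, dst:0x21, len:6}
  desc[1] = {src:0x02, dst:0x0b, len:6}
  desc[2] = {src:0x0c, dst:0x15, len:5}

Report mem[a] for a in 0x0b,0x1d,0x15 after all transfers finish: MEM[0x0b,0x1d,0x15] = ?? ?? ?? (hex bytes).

  after D0: wrote 6B at 0x21 = 42f88629dd87
  after D1: wrote 6B at 0x0b = f88629dd879c
  after D2: wrote 5B at 0x15 = 8629dd879c
query mem[0x0b]=0xf8, mem[0x1d]=0xe6, mem[0x15]=0x86

MEM[0x0b,0x1d,0x15] = f8 e6 86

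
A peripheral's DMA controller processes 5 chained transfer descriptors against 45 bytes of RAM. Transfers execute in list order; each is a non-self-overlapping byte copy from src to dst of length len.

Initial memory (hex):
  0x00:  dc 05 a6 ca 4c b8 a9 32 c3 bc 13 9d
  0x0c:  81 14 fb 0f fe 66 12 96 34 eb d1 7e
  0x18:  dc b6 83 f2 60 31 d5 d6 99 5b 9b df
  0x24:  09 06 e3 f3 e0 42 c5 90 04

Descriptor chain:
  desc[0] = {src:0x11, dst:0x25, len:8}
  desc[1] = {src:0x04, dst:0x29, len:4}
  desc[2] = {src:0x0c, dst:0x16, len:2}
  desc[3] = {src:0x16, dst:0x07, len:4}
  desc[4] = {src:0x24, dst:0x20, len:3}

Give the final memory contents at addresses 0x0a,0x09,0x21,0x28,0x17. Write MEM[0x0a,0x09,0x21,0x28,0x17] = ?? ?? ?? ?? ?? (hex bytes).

MEM[0x0a,0x09,0x21,0x28,0x17] = b6 dc 66 34 14

[0] 0x11->0x25 len=8 : 66 12 96 34 eb d1 7e dc
[1] 0x04->0x29 len=4 : 4c b8 a9 32
[2] 0x0c->0x16 len=2 : 81 14
[3] 0x16->0x07 len=4 : 81 14 dc b6
[4] 0x24->0x20 len=3 : 09 66 12
query mem[0x0a]=0xb6, mem[0x09]=0xdc, mem[0x21]=0x66, mem[0x28]=0x34, mem[0x17]=0x14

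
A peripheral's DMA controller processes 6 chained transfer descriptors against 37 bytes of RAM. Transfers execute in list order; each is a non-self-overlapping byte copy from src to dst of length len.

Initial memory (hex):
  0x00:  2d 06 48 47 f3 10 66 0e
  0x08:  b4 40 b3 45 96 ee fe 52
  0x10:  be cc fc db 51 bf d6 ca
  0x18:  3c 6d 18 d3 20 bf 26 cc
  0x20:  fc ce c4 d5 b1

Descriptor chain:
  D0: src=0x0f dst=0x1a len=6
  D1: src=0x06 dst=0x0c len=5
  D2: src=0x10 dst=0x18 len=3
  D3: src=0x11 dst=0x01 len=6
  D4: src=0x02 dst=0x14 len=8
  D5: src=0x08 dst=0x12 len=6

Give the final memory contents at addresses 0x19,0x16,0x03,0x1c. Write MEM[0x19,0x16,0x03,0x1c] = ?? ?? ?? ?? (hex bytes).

#0 dst[0x1a+6] := {0x52,0xbe,0xcc,0xfc,0xdb,0x51}
#1 dst[0x0c+5] := {0x66,0x0e,0xb4,0x40,0xb3}
#2 dst[0x18+3] := {0xb3,0xcc,0xfc}
#3 dst[0x01+6] := {0xcc,0xfc,0xdb,0x51,0xbf,0xd6}
#4 dst[0x14+8] := {0xfc,0xdb,0x51,0xbf,0xd6,0x0e,0xb4,0x40}
#5 dst[0x12+6] := {0xb4,0x40,0xb3,0x45,0x66,0x0e}
query mem[0x19]=0x0e, mem[0x16]=0x66, mem[0x03]=0xdb, mem[0x1c]=0xcc

MEM[0x19,0x16,0x03,0x1c] = 0e 66 db cc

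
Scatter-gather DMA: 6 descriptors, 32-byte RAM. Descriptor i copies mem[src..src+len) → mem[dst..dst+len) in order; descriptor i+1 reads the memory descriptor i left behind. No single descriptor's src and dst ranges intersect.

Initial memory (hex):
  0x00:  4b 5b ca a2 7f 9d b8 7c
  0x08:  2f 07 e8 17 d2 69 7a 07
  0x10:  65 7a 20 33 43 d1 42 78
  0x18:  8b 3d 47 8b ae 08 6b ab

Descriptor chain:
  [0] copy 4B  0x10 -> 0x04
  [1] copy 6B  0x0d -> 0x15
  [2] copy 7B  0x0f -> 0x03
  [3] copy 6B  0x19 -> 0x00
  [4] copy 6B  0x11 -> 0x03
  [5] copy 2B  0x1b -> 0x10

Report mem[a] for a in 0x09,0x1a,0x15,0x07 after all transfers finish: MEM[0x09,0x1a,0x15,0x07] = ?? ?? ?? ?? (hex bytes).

MEM[0x09,0x1a,0x15,0x07] = 69 20 69 69

[0] 0x10->0x04 len=4 : 65 7a 20 33
[1] 0x0d->0x15 len=6 : 69 7a 07 65 7a 20
[2] 0x0f->0x03 len=7 : 07 65 7a 20 33 43 69
[3] 0x19->0x00 len=6 : 7a 20 8b ae 08 6b
[4] 0x11->0x03 len=6 : 7a 20 33 43 69 7a
[5] 0x1b->0x10 len=2 : 8b ae
query mem[0x09]=0x69, mem[0x1a]=0x20, mem[0x15]=0x69, mem[0x07]=0x69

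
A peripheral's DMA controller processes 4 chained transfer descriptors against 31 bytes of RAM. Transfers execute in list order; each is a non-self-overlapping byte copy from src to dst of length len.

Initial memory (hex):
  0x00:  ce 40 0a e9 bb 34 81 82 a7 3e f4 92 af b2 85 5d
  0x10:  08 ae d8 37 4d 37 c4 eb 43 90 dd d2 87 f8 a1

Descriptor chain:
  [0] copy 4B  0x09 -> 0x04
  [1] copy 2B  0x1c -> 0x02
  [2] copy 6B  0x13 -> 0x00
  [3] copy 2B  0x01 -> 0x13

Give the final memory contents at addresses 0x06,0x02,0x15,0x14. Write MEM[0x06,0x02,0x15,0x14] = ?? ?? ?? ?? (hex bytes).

MEM[0x06,0x02,0x15,0x14] = 92 37 37 37

D0: mem[0x04..0x07] <- [3e f4 92 af]
D1: mem[0x02..0x03] <- [87 f8]
D2: mem[0x00..0x05] <- [37 4d 37 c4 eb 43]
D3: mem[0x13..0x14] <- [4d 37]
query mem[0x06]=0x92, mem[0x02]=0x37, mem[0x15]=0x37, mem[0x14]=0x37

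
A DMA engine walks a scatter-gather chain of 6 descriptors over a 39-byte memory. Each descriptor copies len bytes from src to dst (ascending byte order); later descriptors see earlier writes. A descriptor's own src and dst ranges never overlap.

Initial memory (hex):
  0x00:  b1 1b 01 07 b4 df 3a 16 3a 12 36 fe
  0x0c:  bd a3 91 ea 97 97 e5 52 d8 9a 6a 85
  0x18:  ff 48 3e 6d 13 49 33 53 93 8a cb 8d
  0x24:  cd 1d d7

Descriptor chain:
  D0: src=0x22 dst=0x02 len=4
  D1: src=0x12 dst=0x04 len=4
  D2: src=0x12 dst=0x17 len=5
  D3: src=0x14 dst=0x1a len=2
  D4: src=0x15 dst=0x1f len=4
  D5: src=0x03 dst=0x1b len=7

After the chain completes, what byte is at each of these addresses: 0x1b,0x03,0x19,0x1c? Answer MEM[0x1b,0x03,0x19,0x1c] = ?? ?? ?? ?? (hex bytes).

MEM[0x1b,0x03,0x19,0x1c] = 8d 8d d8 e5

[0] 0x22->0x02 len=4 : cb 8d cd 1d
[1] 0x12->0x04 len=4 : e5 52 d8 9a
[2] 0x12->0x17 len=5 : e5 52 d8 9a 6a
[3] 0x14->0x1a len=2 : d8 9a
[4] 0x15->0x1f len=4 : 9a 6a e5 52
[5] 0x03->0x1b len=7 : 8d e5 52 d8 9a 3a 12
query mem[0x1b]=0x8d, mem[0x03]=0x8d, mem[0x19]=0xd8, mem[0x1c]=0xe5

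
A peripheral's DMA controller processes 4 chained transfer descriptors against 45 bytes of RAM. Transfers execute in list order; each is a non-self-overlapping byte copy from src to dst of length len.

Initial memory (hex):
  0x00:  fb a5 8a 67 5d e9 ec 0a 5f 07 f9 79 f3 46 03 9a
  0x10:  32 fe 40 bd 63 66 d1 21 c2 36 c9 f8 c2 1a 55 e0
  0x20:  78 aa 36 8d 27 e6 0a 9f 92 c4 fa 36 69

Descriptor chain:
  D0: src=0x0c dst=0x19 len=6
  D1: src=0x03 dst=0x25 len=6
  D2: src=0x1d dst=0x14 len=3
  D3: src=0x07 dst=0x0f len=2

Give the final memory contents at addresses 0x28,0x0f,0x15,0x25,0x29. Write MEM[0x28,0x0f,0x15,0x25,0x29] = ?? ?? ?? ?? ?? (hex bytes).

[0] 0x0c->0x19 len=6 : f3 46 03 9a 32 fe
[1] 0x03->0x25 len=6 : 67 5d e9 ec 0a 5f
[2] 0x1d->0x14 len=3 : 32 fe e0
[3] 0x07->0x0f len=2 : 0a 5f
query mem[0x28]=0xec, mem[0x0f]=0x0a, mem[0x15]=0xfe, mem[0x25]=0x67, mem[0x29]=0x0a

MEM[0x28,0x0f,0x15,0x25,0x29] = ec 0a fe 67 0a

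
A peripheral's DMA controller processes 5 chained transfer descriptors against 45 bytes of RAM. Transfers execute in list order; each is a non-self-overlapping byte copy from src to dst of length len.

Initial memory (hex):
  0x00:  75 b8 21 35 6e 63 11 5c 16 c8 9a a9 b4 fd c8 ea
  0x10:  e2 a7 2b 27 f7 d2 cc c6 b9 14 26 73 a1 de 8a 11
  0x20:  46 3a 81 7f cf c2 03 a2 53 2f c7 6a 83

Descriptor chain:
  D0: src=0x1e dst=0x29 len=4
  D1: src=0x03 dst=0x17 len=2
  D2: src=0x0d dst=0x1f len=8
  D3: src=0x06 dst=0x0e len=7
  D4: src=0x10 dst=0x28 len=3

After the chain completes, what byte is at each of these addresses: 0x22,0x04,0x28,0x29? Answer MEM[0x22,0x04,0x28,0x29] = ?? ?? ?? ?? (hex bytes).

MEM[0x22,0x04,0x28,0x29] = e2 6e 16 c8

D0: mem[0x29..0x2c] <- [8a 11 46 3a]
D1: mem[0x17..0x18] <- [35 6e]
D2: mem[0x1f..0x26] <- [fd c8 ea e2 a7 2b 27 f7]
D3: mem[0x0e..0x14] <- [11 5c 16 c8 9a a9 b4]
D4: mem[0x28..0x2a] <- [16 c8 9a]
query mem[0x22]=0xe2, mem[0x04]=0x6e, mem[0x28]=0x16, mem[0x29]=0xc8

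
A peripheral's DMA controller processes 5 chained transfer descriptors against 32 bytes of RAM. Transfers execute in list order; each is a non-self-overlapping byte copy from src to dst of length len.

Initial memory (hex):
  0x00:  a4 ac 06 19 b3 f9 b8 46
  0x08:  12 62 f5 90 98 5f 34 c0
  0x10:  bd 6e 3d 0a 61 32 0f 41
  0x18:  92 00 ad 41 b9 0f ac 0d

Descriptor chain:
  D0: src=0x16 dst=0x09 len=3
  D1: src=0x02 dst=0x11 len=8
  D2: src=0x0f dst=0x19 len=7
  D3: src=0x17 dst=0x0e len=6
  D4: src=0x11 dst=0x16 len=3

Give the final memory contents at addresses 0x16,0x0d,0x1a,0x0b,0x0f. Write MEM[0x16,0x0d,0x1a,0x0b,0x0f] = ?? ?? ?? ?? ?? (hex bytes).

MEM[0x16,0x0d,0x1a,0x0b,0x0f] = bd 5f bd 92 0f

#0 dst[0x09+3] := {0x0f,0x41,0x92}
#1 dst[0x11+8] := {0x06,0x19,0xb3,0xf9,0xb8,0x46,0x12,0x0f}
#2 dst[0x19+7] := {0xc0,0xbd,0x06,0x19,0xb3,0xf9,0xb8}
#3 dst[0x0e+6] := {0x12,0x0f,0xc0,0xbd,0x06,0x19}
#4 dst[0x16+3] := {0xbd,0x06,0x19}
query mem[0x16]=0xbd, mem[0x0d]=0x5f, mem[0x1a]=0xbd, mem[0x0b]=0x92, mem[0x0f]=0x0f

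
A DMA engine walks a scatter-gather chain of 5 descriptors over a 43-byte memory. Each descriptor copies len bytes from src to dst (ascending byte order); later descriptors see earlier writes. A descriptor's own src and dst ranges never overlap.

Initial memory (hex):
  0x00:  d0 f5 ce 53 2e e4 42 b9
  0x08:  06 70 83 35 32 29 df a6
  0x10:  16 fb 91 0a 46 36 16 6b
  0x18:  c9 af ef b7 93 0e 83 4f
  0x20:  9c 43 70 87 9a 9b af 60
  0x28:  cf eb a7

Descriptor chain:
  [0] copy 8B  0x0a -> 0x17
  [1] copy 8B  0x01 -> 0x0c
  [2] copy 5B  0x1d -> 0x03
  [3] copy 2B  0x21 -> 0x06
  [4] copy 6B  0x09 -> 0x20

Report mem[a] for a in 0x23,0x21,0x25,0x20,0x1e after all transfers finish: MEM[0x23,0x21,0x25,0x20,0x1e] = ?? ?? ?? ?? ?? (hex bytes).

D0: mem[0x17..0x1e] <- [83 35 32 29 df a6 16 fb]
D1: mem[0x0c..0x13] <- [f5 ce 53 2e e4 42 b9 06]
D2: mem[0x03..0x07] <- [16 fb 4f 9c 43]
D3: mem[0x06..0x07] <- [43 70]
D4: mem[0x20..0x25] <- [70 83 35 f5 ce 53]
query mem[0x23]=0xf5, mem[0x21]=0x83, mem[0x25]=0x53, mem[0x20]=0x70, mem[0x1e]=0xfb

MEM[0x23,0x21,0x25,0x20,0x1e] = f5 83 53 70 fb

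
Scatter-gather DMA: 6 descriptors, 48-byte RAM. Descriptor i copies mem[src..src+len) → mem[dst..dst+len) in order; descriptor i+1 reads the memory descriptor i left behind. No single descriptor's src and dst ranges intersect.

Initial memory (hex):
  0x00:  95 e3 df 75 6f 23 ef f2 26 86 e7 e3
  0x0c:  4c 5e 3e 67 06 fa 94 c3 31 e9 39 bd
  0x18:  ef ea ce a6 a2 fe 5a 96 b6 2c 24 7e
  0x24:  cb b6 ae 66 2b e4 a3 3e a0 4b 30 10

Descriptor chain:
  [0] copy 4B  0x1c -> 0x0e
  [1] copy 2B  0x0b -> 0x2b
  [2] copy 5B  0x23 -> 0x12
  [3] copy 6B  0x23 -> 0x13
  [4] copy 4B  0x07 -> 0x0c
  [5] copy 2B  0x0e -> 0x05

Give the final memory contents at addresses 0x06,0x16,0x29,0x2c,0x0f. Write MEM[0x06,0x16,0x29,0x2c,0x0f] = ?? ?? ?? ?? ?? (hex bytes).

MEM[0x06,0x16,0x29,0x2c,0x0f] = e7 ae e4 4c e7

D0: mem[0x0e..0x11] <- [a2 fe 5a 96]
D1: mem[0x2b..0x2c] <- [e3 4c]
D2: mem[0x12..0x16] <- [7e cb b6 ae 66]
D3: mem[0x13..0x18] <- [7e cb b6 ae 66 2b]
D4: mem[0x0c..0x0f] <- [f2 26 86 e7]
D5: mem[0x05..0x06] <- [86 e7]
query mem[0x06]=0xe7, mem[0x16]=0xae, mem[0x29]=0xe4, mem[0x2c]=0x4c, mem[0x0f]=0xe7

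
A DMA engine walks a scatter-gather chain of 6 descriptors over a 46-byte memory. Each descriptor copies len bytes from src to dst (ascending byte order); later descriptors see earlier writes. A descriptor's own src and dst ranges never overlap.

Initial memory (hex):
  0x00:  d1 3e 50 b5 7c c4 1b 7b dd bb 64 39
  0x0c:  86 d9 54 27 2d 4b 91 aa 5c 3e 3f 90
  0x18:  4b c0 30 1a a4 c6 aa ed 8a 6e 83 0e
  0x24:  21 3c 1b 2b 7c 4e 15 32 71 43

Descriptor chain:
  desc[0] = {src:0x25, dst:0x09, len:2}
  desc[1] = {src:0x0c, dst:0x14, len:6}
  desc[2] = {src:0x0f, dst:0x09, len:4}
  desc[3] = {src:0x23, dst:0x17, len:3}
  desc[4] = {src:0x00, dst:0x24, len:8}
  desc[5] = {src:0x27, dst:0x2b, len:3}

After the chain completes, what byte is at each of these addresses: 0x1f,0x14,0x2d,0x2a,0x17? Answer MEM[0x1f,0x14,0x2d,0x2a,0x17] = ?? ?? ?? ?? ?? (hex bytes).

  after D0: wrote 2B at 0x09 = 3c1b
  after D1: wrote 6B at 0x14 = 86d954272d4b
  after D2: wrote 4B at 0x09 = 272d4b91
  after D3: wrote 3B at 0x17 = 0e213c
  after D4: wrote 8B at 0x24 = d13e50b57cc41b7b
  after D5: wrote 3B at 0x2b = b57cc4
query mem[0x1f]=0xed, mem[0x14]=0x86, mem[0x2d]=0xc4, mem[0x2a]=0x1b, mem[0x17]=0x0e

MEM[0x1f,0x14,0x2d,0x2a,0x17] = ed 86 c4 1b 0e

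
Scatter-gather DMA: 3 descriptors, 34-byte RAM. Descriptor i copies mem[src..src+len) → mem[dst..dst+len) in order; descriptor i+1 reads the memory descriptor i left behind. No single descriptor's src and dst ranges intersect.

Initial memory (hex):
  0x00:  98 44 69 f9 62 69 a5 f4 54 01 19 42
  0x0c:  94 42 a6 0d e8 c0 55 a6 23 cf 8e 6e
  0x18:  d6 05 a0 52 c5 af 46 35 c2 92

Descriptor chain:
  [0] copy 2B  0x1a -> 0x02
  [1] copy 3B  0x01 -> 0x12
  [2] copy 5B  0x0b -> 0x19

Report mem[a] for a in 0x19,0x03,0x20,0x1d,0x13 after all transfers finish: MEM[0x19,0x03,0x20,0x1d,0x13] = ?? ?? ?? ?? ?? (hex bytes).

MEM[0x19,0x03,0x20,0x1d,0x13] = 42 52 c2 0d a0

#0 dst[0x02+2] := {0xa0,0x52}
#1 dst[0x12+3] := {0x44,0xa0,0x52}
#2 dst[0x19+5] := {0x42,0x94,0x42,0xa6,0x0d}
query mem[0x19]=0x42, mem[0x03]=0x52, mem[0x20]=0xc2, mem[0x1d]=0x0d, mem[0x13]=0xa0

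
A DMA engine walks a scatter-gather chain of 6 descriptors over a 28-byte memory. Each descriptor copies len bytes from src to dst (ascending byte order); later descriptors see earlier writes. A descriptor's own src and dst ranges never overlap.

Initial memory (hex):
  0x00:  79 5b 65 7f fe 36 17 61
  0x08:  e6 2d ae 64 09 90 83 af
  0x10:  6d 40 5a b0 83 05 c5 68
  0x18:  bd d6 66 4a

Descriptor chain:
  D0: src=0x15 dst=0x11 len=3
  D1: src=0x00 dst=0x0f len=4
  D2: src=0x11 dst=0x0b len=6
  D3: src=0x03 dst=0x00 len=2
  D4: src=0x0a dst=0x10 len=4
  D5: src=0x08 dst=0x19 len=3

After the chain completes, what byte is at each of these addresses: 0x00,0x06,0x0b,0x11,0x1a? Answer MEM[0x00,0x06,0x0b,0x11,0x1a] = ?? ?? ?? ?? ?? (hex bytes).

D0: mem[0x11..0x13] <- [05 c5 68]
D1: mem[0x0f..0x12] <- [79 5b 65 7f]
D2: mem[0x0b..0x10] <- [65 7f 68 83 05 c5]
D3: mem[0x00..0x01] <- [7f fe]
D4: mem[0x10..0x13] <- [ae 65 7f 68]
D5: mem[0x19..0x1b] <- [e6 2d ae]
query mem[0x00]=0x7f, mem[0x06]=0x17, mem[0x0b]=0x65, mem[0x11]=0x65, mem[0x1a]=0x2d

MEM[0x00,0x06,0x0b,0x11,0x1a] = 7f 17 65 65 2d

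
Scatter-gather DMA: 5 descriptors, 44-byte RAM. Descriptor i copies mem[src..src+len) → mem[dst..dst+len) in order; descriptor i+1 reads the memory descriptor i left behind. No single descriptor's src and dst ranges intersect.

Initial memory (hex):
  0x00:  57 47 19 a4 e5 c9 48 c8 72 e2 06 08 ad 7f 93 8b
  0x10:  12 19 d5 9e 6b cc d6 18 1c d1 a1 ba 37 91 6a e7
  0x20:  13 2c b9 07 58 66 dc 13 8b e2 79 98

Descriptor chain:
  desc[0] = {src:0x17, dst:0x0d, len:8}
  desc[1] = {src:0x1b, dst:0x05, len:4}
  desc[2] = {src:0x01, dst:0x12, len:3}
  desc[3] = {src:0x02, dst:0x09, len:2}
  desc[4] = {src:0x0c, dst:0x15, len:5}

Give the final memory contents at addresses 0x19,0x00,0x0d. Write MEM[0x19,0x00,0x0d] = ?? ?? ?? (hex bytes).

[0] 0x17->0x0d len=8 : 18 1c d1 a1 ba 37 91 6a
[1] 0x1b->0x05 len=4 : ba 37 91 6a
[2] 0x01->0x12 len=3 : 47 19 a4
[3] 0x02->0x09 len=2 : 19 a4
[4] 0x0c->0x15 len=5 : ad 18 1c d1 a1
query mem[0x19]=0xa1, mem[0x00]=0x57, mem[0x0d]=0x18

MEM[0x19,0x00,0x0d] = a1 57 18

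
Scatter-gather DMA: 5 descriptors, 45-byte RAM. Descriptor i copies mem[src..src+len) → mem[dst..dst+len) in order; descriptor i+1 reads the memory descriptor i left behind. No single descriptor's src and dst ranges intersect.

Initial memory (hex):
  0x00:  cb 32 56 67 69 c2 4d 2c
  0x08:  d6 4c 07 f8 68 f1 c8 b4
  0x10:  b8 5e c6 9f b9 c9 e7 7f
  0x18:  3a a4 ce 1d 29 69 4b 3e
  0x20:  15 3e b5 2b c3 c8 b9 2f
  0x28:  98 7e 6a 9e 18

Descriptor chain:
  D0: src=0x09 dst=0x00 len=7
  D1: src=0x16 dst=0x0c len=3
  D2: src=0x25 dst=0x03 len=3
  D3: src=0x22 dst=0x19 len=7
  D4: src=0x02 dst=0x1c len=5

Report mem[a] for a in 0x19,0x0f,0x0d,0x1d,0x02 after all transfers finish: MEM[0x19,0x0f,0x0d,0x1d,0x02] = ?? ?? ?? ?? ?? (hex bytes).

#0 dst[0x00+7] := {0x4c,0x07,0xf8,0x68,0xf1,0xc8,0xb4}
#1 dst[0x0c+3] := {0xe7,0x7f,0x3a}
#2 dst[0x03+3] := {0xc8,0xb9,0x2f}
#3 dst[0x19+7] := {0xb5,0x2b,0xc3,0xc8,0xb9,0x2f,0x98}
#4 dst[0x1c+5] := {0xf8,0xc8,0xb9,0x2f,0xb4}
query mem[0x19]=0xb5, mem[0x0f]=0xb4, mem[0x0d]=0x7f, mem[0x1d]=0xc8, mem[0x02]=0xf8

MEM[0x19,0x0f,0x0d,0x1d,0x02] = b5 b4 7f c8 f8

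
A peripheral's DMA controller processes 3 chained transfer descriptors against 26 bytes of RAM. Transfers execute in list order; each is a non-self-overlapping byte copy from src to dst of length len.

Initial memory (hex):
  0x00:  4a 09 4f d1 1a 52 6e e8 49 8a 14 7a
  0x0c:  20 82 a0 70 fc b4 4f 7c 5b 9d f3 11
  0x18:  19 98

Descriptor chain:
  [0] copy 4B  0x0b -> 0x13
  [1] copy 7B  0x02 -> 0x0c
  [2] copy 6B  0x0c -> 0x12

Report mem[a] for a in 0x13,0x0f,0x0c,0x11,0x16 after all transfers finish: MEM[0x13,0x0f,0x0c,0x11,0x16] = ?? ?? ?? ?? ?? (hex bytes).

  after D0: wrote 4B at 0x13 = 7a2082a0
  after D1: wrote 7B at 0x0c = 4fd11a526ee849
  after D2: wrote 6B at 0x12 = 4fd11a526ee8
query mem[0x13]=0xd1, mem[0x0f]=0x52, mem[0x0c]=0x4f, mem[0x11]=0xe8, mem[0x16]=0x6e

MEM[0x13,0x0f,0x0c,0x11,0x16] = d1 52 4f e8 6e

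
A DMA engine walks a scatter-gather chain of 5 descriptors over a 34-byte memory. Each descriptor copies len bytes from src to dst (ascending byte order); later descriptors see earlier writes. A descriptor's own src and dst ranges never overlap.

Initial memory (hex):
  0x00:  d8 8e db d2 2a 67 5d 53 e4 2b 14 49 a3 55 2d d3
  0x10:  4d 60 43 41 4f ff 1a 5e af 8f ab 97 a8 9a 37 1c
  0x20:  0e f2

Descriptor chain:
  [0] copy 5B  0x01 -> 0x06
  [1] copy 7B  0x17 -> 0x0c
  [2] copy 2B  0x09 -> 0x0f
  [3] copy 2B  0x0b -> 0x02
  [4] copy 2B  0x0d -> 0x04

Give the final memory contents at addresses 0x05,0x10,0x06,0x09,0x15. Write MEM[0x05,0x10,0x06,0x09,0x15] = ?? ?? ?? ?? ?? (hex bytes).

MEM[0x05,0x10,0x06,0x09,0x15] = 8f 67 8e 2a ff

D0: mem[0x06..0x0a] <- [8e db d2 2a 67]
D1: mem[0x0c..0x12] <- [5e af 8f ab 97 a8 9a]
D2: mem[0x0f..0x10] <- [2a 67]
D3: mem[0x02..0x03] <- [49 5e]
D4: mem[0x04..0x05] <- [af 8f]
query mem[0x05]=0x8f, mem[0x10]=0x67, mem[0x06]=0x8e, mem[0x09]=0x2a, mem[0x15]=0xff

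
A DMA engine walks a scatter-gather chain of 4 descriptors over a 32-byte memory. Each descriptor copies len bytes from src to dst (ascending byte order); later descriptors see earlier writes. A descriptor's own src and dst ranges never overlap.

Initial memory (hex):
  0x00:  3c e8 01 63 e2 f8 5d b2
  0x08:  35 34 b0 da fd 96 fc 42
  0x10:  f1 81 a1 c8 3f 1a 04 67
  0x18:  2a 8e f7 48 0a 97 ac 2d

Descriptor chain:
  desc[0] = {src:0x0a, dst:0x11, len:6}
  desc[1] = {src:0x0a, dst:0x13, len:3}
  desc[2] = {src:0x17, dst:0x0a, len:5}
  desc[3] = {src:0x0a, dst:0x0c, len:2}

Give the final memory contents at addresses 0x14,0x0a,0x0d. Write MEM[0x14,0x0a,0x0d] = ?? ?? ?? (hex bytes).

D0: mem[0x11..0x16] <- [b0 da fd 96 fc 42]
D1: mem[0x13..0x15] <- [b0 da fd]
D2: mem[0x0a..0x0e] <- [67 2a 8e f7 48]
D3: mem[0x0c..0x0d] <- [67 2a]
query mem[0x14]=0xda, mem[0x0a]=0x67, mem[0x0d]=0x2a

MEM[0x14,0x0a,0x0d] = da 67 2a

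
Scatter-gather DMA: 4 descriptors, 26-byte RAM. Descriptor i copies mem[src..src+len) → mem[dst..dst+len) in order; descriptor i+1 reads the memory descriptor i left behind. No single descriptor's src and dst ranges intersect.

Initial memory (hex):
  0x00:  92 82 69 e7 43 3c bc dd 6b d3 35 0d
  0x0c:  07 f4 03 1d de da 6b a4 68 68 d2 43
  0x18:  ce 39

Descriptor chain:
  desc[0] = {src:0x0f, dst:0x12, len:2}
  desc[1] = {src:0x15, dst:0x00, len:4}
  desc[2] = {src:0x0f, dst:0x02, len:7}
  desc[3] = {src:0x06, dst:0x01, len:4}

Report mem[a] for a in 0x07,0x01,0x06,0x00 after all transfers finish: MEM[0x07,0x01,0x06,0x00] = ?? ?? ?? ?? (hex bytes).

  after D0: wrote 2B at 0x12 = 1dde
  after D1: wrote 4B at 0x00 = 68d243ce
  after D2: wrote 7B at 0x02 = 1ddeda1dde6868
  after D3: wrote 4B at 0x01 = de6868d3
query mem[0x07]=0x68, mem[0x01]=0xde, mem[0x06]=0xde, mem[0x00]=0x68

MEM[0x07,0x01,0x06,0x00] = 68 de de 68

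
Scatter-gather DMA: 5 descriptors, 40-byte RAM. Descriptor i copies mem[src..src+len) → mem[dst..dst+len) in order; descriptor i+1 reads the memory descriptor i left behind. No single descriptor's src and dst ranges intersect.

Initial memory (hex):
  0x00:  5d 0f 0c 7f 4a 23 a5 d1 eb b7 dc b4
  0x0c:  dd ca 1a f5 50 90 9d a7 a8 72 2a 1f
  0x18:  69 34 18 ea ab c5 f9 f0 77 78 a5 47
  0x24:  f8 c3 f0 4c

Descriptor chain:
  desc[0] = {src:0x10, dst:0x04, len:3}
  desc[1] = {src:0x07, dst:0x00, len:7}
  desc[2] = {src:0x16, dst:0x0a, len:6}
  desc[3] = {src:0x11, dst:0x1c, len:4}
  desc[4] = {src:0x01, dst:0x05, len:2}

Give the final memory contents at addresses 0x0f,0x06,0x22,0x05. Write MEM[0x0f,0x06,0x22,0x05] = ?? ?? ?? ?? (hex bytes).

MEM[0x0f,0x06,0x22,0x05] = ea b7 a5 eb

  after D0: wrote 3B at 0x04 = 50909d
  after D1: wrote 7B at 0x00 = d1ebb7dcb4ddca
  after D2: wrote 6B at 0x0a = 2a1f693418ea
  after D3: wrote 4B at 0x1c = 909da7a8
  after D4: wrote 2B at 0x05 = ebb7
query mem[0x0f]=0xea, mem[0x06]=0xb7, mem[0x22]=0xa5, mem[0x05]=0xeb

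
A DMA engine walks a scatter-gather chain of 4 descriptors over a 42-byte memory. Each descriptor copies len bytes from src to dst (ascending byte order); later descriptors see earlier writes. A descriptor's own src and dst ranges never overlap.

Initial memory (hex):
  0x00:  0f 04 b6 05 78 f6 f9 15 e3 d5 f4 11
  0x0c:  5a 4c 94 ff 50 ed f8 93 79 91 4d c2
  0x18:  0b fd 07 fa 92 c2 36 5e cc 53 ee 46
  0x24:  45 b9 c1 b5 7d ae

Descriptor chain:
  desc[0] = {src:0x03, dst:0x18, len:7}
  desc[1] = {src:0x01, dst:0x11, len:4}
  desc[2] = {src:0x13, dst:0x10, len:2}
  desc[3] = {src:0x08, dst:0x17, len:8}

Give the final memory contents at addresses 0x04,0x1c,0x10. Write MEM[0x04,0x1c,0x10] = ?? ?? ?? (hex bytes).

  after D0: wrote 7B at 0x18 = 0578f6f915e3d5
  after D1: wrote 4B at 0x11 = 04b60578
  after D2: wrote 2B at 0x10 = 0578
  after D3: wrote 8B at 0x17 = e3d5f4115a4c94ff
query mem[0x04]=0x78, mem[0x1c]=0x4c, mem[0x10]=0x05

MEM[0x04,0x1c,0x10] = 78 4c 05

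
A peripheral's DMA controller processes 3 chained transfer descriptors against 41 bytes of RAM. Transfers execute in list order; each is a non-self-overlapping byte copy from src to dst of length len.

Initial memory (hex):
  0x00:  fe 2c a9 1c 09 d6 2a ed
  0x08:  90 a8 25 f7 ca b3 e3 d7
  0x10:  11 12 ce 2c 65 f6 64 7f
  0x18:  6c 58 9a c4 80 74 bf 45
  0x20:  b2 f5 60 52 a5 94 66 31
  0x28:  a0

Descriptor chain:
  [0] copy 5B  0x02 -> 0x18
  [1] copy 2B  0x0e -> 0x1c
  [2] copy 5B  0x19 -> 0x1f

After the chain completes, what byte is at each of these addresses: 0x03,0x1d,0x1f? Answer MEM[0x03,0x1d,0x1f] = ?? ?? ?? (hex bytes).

MEM[0x03,0x1d,0x1f] = 1c d7 1c

D0: mem[0x18..0x1c] <- [a9 1c 09 d6 2a]
D1: mem[0x1c..0x1d] <- [e3 d7]
D2: mem[0x1f..0x23] <- [1c 09 d6 e3 d7]
query mem[0x03]=0x1c, mem[0x1d]=0xd7, mem[0x1f]=0x1c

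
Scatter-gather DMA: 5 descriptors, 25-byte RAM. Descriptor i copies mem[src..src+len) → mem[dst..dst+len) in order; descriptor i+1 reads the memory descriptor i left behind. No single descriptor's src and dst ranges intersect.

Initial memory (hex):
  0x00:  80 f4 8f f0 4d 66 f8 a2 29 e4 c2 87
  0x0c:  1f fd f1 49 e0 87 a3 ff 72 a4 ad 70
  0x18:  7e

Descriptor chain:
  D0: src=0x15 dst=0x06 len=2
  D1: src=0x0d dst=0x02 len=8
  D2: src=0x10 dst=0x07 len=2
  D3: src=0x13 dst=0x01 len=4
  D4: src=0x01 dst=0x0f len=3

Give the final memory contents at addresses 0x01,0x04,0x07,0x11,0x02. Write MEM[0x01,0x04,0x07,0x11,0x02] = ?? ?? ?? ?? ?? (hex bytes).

D0: mem[0x06..0x07] <- [a4 ad]
D1: mem[0x02..0x09] <- [fd f1 49 e0 87 a3 ff 72]
D2: mem[0x07..0x08] <- [e0 87]
D3: mem[0x01..0x04] <- [ff 72 a4 ad]
D4: mem[0x0f..0x11] <- [ff 72 a4]
query mem[0x01]=0xff, mem[0x04]=0xad, mem[0x07]=0xe0, mem[0x11]=0xa4, mem[0x02]=0x72

MEM[0x01,0x04,0x07,0x11,0x02] = ff ad e0 a4 72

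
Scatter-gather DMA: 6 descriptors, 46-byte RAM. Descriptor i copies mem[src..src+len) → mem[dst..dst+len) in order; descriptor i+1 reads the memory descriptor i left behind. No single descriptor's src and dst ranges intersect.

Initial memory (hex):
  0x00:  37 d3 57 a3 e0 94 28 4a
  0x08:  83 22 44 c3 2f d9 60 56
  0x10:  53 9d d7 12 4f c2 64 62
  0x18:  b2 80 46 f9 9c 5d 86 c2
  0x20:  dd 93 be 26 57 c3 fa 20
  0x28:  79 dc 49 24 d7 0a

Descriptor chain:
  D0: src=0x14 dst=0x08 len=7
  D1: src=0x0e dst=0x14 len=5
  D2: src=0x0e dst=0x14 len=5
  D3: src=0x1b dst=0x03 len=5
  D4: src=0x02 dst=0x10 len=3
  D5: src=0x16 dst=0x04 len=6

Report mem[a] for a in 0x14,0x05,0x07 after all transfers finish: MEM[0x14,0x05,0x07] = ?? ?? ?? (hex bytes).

[0] 0x14->0x08 len=7 : 4f c2 64 62 b2 80 46
[1] 0x0e->0x14 len=5 : 46 56 53 9d d7
[2] 0x0e->0x14 len=5 : 46 56 53 9d d7
[3] 0x1b->0x03 len=5 : f9 9c 5d 86 c2
[4] 0x02->0x10 len=3 : 57 f9 9c
[5] 0x16->0x04 len=6 : 53 9d d7 80 46 f9
query mem[0x14]=0x46, mem[0x05]=0x9d, mem[0x07]=0x80

MEM[0x14,0x05,0x07] = 46 9d 80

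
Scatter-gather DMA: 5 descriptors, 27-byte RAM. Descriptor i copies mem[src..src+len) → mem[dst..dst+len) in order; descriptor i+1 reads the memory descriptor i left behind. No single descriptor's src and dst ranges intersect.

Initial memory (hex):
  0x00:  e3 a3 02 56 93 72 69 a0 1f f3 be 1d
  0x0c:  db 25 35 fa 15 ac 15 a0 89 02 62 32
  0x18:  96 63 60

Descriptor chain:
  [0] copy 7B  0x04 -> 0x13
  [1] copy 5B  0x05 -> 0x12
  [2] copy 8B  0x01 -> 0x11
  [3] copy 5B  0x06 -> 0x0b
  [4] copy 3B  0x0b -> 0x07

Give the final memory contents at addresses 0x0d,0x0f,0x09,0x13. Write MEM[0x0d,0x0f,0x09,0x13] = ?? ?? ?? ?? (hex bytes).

MEM[0x0d,0x0f,0x09,0x13] = 1f be 1f 56

#0 dst[0x13+7] := {0x93,0x72,0x69,0xa0,0x1f,0xf3,0xbe}
#1 dst[0x12+5] := {0x72,0x69,0xa0,0x1f,0xf3}
#2 dst[0x11+8] := {0xa3,0x02,0x56,0x93,0x72,0x69,0xa0,0x1f}
#3 dst[0x0b+5] := {0x69,0xa0,0x1f,0xf3,0xbe}
#4 dst[0x07+3] := {0x69,0xa0,0x1f}
query mem[0x0d]=0x1f, mem[0x0f]=0xbe, mem[0x09]=0x1f, mem[0x13]=0x56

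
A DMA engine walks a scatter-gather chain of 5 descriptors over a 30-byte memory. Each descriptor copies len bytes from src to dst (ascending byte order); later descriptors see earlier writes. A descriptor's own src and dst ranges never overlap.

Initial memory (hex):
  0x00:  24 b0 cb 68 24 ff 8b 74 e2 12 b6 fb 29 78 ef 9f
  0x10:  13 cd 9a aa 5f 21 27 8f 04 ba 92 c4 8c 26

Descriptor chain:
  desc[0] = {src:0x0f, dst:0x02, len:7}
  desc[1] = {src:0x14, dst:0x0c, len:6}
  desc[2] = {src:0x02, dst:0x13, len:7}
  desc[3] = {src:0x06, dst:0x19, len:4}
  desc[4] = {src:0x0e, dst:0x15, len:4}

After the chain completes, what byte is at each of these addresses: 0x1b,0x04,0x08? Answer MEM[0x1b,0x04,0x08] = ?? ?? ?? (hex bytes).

  after D0: wrote 7B at 0x02 = 9f13cd9aaa5f21
  after D1: wrote 6B at 0x0c = 5f21278f04ba
  after D2: wrote 7B at 0x13 = 9f13cd9aaa5f21
  after D3: wrote 4B at 0x19 = aa5f2112
  after D4: wrote 4B at 0x15 = 278f04ba
query mem[0x1b]=0x21, mem[0x04]=0xcd, mem[0x08]=0x21

MEM[0x1b,0x04,0x08] = 21 cd 21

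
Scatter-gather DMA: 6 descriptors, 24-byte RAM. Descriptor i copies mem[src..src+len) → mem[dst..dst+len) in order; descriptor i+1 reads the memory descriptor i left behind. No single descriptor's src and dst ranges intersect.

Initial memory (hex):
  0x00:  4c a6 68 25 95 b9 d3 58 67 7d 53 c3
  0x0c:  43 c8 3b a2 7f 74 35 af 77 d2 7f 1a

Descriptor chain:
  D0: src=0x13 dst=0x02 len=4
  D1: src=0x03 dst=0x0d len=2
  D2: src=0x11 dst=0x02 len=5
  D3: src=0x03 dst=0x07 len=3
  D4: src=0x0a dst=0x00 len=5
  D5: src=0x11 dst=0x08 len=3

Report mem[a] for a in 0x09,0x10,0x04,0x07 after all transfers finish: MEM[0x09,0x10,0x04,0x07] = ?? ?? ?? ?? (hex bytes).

D0: mem[0x02..0x05] <- [af 77 d2 7f]
D1: mem[0x0d..0x0e] <- [77 d2]
D2: mem[0x02..0x06] <- [74 35 af 77 d2]
D3: mem[0x07..0x09] <- [35 af 77]
D4: mem[0x00..0x04] <- [53 c3 43 77 d2]
D5: mem[0x08..0x0a] <- [74 35 af]
query mem[0x09]=0x35, mem[0x10]=0x7f, mem[0x04]=0xd2, mem[0x07]=0x35

MEM[0x09,0x10,0x04,0x07] = 35 7f d2 35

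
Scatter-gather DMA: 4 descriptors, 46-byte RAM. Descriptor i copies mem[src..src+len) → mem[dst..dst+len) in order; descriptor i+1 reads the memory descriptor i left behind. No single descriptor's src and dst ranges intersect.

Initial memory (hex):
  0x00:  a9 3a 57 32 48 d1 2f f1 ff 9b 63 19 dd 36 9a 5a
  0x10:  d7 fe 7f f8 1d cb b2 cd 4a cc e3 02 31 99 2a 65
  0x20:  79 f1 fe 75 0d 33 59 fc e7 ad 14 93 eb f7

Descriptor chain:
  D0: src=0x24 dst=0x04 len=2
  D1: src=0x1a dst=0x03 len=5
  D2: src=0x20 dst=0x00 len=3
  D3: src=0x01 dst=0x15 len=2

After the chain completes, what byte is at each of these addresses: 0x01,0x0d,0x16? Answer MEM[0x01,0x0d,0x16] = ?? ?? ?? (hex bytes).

#0 dst[0x04+2] := {0x0d,0x33}
#1 dst[0x03+5] := {0xe3,0x02,0x31,0x99,0x2a}
#2 dst[0x00+3] := {0x79,0xf1,0xfe}
#3 dst[0x15+2] := {0xf1,0xfe}
query mem[0x01]=0xf1, mem[0x0d]=0x36, mem[0x16]=0xfe

MEM[0x01,0x0d,0x16] = f1 36 fe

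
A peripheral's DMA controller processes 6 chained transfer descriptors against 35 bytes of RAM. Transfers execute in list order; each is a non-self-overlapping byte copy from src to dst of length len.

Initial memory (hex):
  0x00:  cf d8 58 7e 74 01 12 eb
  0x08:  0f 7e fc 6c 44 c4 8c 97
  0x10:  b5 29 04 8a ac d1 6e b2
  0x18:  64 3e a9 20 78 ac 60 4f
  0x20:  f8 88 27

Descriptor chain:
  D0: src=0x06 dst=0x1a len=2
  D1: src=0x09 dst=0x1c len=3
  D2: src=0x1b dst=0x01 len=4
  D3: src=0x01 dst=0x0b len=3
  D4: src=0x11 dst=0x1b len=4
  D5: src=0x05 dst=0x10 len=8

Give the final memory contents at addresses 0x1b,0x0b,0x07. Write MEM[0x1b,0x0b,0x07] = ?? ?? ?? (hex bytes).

[0] 0x06->0x1a len=2 : 12 eb
[1] 0x09->0x1c len=3 : 7e fc 6c
[2] 0x1b->0x01 len=4 : eb 7e fc 6c
[3] 0x01->0x0b len=3 : eb 7e fc
[4] 0x11->0x1b len=4 : 29 04 8a ac
[5] 0x05->0x10 len=8 : 01 12 eb 0f 7e fc eb 7e
query mem[0x1b]=0x29, mem[0x0b]=0xeb, mem[0x07]=0xeb

MEM[0x1b,0x0b,0x07] = 29 eb eb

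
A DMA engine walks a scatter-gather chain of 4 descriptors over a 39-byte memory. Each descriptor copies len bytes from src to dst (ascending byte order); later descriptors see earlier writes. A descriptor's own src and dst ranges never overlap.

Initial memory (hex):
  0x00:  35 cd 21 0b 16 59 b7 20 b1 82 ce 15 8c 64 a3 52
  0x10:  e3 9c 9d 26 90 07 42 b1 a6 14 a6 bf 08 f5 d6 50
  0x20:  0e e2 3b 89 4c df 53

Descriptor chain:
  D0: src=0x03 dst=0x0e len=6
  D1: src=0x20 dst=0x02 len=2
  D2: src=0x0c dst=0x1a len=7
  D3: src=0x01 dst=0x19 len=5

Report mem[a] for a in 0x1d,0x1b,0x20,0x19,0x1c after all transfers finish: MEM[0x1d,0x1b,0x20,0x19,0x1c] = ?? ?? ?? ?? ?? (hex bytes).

[0] 0x03->0x0e len=6 : 0b 16 59 b7 20 b1
[1] 0x20->0x02 len=2 : 0e e2
[2] 0x0c->0x1a len=7 : 8c 64 0b 16 59 b7 20
[3] 0x01->0x19 len=5 : cd 0e e2 16 59
query mem[0x1d]=0x59, mem[0x1b]=0xe2, mem[0x20]=0x20, mem[0x19]=0xcd, mem[0x1c]=0x16

MEM[0x1d,0x1b,0x20,0x19,0x1c] = 59 e2 20 cd 16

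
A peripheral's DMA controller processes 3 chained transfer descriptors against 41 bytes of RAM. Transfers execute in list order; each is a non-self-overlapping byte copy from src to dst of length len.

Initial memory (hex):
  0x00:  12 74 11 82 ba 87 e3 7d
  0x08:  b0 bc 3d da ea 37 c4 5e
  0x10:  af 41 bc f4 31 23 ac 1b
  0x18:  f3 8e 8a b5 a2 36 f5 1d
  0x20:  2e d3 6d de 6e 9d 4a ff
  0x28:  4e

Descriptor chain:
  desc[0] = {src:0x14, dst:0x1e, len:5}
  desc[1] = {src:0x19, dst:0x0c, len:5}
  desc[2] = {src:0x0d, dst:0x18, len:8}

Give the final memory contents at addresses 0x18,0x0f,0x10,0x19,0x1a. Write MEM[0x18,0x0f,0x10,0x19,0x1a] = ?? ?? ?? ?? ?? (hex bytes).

MEM[0x18,0x0f,0x10,0x19,0x1a] = 8a a2 36 b5 a2

D0: mem[0x1e..0x22] <- [31 23 ac 1b f3]
D1: mem[0x0c..0x10] <- [8e 8a b5 a2 36]
D2: mem[0x18..0x1f] <- [8a b5 a2 36 41 bc f4 31]
query mem[0x18]=0x8a, mem[0x0f]=0xa2, mem[0x10]=0x36, mem[0x19]=0xb5, mem[0x1a]=0xa2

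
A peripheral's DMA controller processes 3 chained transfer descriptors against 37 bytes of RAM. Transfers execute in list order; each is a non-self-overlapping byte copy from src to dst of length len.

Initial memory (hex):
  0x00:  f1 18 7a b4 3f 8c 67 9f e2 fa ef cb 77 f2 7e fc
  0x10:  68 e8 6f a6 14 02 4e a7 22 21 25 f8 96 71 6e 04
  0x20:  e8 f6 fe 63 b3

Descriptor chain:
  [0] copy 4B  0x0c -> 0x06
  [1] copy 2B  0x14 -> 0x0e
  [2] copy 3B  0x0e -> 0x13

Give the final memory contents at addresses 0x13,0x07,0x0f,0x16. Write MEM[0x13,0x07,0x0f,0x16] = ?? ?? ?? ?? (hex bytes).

MEM[0x13,0x07,0x0f,0x16] = 14 f2 02 4e

  after D0: wrote 4B at 0x06 = 77f27efc
  after D1: wrote 2B at 0x0e = 1402
  after D2: wrote 3B at 0x13 = 140268
query mem[0x13]=0x14, mem[0x07]=0xf2, mem[0x0f]=0x02, mem[0x16]=0x4e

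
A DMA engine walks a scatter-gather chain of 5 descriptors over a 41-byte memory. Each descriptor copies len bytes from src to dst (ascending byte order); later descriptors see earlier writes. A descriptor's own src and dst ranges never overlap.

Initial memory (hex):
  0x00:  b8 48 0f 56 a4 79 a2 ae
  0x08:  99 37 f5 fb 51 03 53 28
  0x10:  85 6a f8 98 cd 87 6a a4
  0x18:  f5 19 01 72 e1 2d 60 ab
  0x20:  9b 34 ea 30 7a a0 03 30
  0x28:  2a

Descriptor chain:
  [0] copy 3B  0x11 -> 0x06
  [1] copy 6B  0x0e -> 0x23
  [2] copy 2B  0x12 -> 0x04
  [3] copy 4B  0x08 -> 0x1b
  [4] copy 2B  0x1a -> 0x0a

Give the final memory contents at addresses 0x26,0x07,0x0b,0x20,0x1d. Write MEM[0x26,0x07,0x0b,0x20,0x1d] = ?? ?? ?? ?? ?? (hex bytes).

MEM[0x26,0x07,0x0b,0x20,0x1d] = 6a f8 98 9b f5

#0 dst[0x06+3] := {0x6a,0xf8,0x98}
#1 dst[0x23+6] := {0x53,0x28,0x85,0x6a,0xf8,0x98}
#2 dst[0x04+2] := {0xf8,0x98}
#3 dst[0x1b+4] := {0x98,0x37,0xf5,0xfb}
#4 dst[0x0a+2] := {0x01,0x98}
query mem[0x26]=0x6a, mem[0x07]=0xf8, mem[0x0b]=0x98, mem[0x20]=0x9b, mem[0x1d]=0xf5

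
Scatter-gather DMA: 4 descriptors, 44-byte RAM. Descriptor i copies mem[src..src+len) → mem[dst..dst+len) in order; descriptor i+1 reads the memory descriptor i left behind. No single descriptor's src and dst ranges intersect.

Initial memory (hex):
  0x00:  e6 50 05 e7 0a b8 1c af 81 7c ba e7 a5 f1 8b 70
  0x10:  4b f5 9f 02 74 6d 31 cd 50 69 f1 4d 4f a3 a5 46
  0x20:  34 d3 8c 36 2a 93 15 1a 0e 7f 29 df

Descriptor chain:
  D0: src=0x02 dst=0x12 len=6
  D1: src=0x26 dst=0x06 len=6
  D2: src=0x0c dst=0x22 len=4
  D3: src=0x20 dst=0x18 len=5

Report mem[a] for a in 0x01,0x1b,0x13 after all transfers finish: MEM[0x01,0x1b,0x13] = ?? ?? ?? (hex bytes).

#0 dst[0x12+6] := {0x05,0xe7,0x0a,0xb8,0x1c,0xaf}
#1 dst[0x06+6] := {0x15,0x1a,0x0e,0x7f,0x29,0xdf}
#2 dst[0x22+4] := {0xa5,0xf1,0x8b,0x70}
#3 dst[0x18+5] := {0x34,0xd3,0xa5,0xf1,0x8b}
query mem[0x01]=0x50, mem[0x1b]=0xf1, mem[0x13]=0xe7

MEM[0x01,0x1b,0x13] = 50 f1 e7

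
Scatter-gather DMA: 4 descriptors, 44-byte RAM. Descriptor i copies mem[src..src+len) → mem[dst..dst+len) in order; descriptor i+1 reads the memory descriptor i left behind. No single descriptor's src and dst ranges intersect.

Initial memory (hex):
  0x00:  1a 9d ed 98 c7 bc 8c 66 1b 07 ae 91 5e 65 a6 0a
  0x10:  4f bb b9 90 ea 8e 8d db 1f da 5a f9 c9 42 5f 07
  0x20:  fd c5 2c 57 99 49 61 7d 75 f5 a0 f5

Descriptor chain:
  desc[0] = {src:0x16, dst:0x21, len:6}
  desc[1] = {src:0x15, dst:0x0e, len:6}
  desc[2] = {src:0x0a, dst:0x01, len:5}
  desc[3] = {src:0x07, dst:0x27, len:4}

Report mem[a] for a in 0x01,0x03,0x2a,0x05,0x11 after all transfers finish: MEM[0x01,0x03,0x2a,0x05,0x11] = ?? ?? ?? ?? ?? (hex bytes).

MEM[0x01,0x03,0x2a,0x05,0x11] = ae 5e ae 8e 1f

D0: mem[0x21..0x26] <- [8d db 1f da 5a f9]
D1: mem[0x0e..0x13] <- [8e 8d db 1f da 5a]
D2: mem[0x01..0x05] <- [ae 91 5e 65 8e]
D3: mem[0x27..0x2a] <- [66 1b 07 ae]
query mem[0x01]=0xae, mem[0x03]=0x5e, mem[0x2a]=0xae, mem[0x05]=0x8e, mem[0x11]=0x1f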